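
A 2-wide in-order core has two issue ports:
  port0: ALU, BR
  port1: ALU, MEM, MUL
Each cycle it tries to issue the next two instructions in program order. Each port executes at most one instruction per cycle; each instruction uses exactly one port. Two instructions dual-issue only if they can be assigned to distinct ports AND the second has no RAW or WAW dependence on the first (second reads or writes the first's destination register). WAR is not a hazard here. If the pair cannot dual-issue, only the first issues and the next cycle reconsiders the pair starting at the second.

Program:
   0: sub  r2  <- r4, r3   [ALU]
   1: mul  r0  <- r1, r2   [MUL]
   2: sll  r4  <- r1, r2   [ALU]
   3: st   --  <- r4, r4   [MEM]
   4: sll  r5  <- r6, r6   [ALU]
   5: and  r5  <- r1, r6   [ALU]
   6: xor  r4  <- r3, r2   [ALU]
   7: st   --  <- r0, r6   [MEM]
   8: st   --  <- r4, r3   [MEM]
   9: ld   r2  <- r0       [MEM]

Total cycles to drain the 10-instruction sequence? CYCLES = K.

t=0 i0:sub ; RAW r2
t=1 i1,i2:mul+sll ; pair
t=2 i3,i4:st+sll ; pair
t=3 i5,i6:and+xor ; pair
t=4 i7:st ; no-port MEM/MEM
t=5 i8:st ; no-port MEM/MEM
t=6 i9:ld ; tail

CYCLES = 7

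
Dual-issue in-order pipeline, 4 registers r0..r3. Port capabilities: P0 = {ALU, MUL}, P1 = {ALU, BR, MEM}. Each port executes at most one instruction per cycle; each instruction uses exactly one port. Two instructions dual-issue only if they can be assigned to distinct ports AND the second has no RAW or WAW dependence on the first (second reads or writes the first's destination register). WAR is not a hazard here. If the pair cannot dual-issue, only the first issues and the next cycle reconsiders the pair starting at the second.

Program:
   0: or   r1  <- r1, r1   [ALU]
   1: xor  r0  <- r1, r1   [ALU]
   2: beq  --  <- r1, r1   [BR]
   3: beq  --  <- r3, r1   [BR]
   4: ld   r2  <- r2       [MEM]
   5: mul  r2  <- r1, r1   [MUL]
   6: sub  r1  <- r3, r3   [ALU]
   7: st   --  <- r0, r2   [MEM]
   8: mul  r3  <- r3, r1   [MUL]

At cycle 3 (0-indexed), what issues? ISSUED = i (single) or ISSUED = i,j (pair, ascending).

ISSUED = 4

c0: i0 or  RAW r1
c1: i1+i2 xor/beq  2-wide
c2: i3 beq  no-port BR/MEM
c3: i4 ld  WAW r2
c4: i5+i6 mul/sub  2-wide
c5: i7+i8 st/mul  2-wide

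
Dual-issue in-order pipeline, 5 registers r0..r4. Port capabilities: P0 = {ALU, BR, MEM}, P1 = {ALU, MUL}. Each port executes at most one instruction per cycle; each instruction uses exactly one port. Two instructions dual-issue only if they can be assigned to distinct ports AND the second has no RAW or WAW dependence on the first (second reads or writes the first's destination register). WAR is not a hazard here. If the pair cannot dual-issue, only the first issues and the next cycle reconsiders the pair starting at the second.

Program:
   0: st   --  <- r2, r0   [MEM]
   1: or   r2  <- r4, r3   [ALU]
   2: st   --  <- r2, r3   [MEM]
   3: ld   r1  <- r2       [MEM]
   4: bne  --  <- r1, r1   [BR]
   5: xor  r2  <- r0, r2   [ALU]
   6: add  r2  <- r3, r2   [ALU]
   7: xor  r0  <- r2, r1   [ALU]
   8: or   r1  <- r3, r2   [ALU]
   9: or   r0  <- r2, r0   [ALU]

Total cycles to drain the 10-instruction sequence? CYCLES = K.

CYCLES = 7

c0: i0&i1 st.MEM or.ALU  2-wide
c1: i2 st.MEM  no-port MEM/MEM
c2: i3 ld.MEM  no-port MEM/BR
c3: i4&i5 bne.BR xor.ALU  2-wide
c4: i6 add.ALU  RAW r2
c5: i7&i8 xor.ALU or.ALU  2-wide
c6: i9 or.ALU  tail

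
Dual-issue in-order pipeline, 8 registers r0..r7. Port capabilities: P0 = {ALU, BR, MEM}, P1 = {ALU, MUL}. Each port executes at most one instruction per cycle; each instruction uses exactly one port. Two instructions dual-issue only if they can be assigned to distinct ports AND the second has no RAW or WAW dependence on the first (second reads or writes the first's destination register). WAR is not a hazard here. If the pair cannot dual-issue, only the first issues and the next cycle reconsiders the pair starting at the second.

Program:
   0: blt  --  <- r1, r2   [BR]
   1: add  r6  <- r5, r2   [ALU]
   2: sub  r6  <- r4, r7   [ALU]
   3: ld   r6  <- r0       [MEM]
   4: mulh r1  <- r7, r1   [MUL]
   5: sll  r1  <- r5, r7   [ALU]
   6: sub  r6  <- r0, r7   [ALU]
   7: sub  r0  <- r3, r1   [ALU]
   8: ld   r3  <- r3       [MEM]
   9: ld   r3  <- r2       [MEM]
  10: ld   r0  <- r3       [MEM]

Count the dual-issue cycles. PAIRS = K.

PAIRS = 4

t=0 i0+i1:blt.BR/add.ALU ; pair
t=1 i2:sub.ALU ; WAW r6
t=2 i3+i4:ld.MEM/mulh.MUL ; pair
t=3 i5+i6:sll.ALU/sub.ALU ; pair
t=4 i7+i8:sub.ALU/ld.MEM ; pair
t=5 i9:ld.MEM ; no-port MEM/MEM
t=6 i10:ld.MEM ; tail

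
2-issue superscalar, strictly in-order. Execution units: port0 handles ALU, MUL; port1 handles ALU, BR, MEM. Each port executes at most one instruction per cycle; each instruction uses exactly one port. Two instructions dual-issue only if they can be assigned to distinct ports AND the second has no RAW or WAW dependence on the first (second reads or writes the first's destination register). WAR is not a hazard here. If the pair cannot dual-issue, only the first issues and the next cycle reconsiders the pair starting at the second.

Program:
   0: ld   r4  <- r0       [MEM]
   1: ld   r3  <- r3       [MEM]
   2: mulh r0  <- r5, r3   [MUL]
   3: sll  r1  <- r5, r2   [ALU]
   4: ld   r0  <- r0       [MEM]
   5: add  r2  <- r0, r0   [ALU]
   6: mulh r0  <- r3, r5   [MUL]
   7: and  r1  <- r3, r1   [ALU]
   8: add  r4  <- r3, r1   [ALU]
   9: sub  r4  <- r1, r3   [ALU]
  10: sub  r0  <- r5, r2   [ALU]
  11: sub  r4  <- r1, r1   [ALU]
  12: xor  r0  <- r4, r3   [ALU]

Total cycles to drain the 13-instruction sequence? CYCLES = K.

CYCLES = 10

[0] i0  ld  -- no-port MEM/MEM
[1] i1  ld  -- RAW r3
[2] i2+i3  mulh sll  -- 2-wide
[3] i4  ld  -- RAW r0
[4] i5+i6  add mulh  -- 2-wide
[5] i7  and  -- RAW r1
[6] i8  add  -- WAW r4
[7] i9+i10  sub sub  -- 2-wide
[8] i11  sub  -- RAW r4
[9] i12  xor  -- tail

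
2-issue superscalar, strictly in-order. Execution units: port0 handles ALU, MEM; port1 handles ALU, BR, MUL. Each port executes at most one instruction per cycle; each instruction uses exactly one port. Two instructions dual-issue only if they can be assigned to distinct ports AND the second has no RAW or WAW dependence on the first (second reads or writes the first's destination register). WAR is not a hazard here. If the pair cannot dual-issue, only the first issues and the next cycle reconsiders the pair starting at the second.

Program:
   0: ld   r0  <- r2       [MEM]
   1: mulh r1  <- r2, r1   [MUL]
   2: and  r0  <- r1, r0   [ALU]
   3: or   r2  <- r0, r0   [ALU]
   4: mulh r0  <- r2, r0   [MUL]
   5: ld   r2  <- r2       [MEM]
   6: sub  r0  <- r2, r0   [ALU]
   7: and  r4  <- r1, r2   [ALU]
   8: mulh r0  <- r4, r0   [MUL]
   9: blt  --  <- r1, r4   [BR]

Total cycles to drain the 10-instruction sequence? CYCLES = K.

c0: i0+i1 ld.MEM/mulh.MUL  2-wide
c1: i2 and.ALU  RAW r0
c2: i3 or.ALU  RAW r2
c3: i4+i5 mulh.MUL/ld.MEM  2-wide
c4: i6+i7 sub.ALU/and.ALU  2-wide
c5: i8 mulh.MUL  no-port MUL/BR
c6: i9 blt.BR  tail

CYCLES = 7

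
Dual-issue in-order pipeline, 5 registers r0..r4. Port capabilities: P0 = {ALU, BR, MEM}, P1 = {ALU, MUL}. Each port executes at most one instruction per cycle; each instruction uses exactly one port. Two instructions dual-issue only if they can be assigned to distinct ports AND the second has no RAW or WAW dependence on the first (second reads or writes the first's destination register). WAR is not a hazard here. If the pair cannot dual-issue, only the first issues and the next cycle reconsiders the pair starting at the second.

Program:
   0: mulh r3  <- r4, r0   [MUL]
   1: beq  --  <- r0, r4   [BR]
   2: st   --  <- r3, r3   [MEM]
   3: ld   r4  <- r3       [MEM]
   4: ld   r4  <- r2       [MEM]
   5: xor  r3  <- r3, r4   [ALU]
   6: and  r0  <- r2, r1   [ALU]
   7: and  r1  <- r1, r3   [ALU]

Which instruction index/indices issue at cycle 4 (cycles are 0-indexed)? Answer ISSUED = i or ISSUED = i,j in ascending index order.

ISSUED = 5,6

t=0 i0,i1:mulh/beq ; 2-wide
t=1 i2:st ; no-port MEM/MEM
t=2 i3:ld ; no-port MEM/MEM
t=3 i4:ld ; RAW r4
t=4 i5,i6:xor/and ; 2-wide
t=5 i7:and ; tail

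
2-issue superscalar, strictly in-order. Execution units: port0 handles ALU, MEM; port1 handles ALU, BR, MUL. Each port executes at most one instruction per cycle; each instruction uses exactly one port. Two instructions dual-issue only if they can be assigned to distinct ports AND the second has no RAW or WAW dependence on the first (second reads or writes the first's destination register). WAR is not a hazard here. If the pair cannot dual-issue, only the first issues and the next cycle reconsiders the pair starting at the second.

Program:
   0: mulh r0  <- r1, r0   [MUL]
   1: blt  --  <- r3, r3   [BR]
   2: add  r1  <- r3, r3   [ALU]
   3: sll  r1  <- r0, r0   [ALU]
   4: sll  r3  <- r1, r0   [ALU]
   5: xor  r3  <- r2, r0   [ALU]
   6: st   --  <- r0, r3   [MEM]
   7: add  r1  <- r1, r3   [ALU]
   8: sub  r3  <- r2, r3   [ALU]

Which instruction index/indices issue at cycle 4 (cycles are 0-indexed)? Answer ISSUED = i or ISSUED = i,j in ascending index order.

ISSUED = 5

0. mulh @i0  | no-port MUL/BR
1. blt/add @i1&i2  | dual
2. sll @i3  | RAW r1
3. sll @i4  | WAW r3
4. xor @i5  | RAW r3
5. st/add @i6&i7  | dual
6. sub @i8  | tail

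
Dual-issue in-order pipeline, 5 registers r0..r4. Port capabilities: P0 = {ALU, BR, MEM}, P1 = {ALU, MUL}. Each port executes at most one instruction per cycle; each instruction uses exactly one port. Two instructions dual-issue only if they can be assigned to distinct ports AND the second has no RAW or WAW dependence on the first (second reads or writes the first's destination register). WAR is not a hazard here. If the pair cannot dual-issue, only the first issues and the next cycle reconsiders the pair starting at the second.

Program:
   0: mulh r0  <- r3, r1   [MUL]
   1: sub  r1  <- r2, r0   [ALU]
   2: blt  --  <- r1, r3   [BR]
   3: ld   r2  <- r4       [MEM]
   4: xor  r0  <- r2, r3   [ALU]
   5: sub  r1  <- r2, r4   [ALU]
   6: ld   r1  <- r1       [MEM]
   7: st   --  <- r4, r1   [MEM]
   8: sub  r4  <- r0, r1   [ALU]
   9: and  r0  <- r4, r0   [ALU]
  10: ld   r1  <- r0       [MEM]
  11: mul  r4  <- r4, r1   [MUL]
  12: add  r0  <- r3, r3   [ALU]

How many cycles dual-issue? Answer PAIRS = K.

t=0 i0:mulh ; RAW r0
t=1 i1:sub ; RAW r1
t=2 i2:blt ; no-port BR/MEM
t=3 i3:ld ; RAW r2
t=4 i4+i5:xor+sub ; pair
t=5 i6:ld ; no-port MEM/MEM
t=6 i7+i8:st+sub ; pair
t=7 i9:and ; RAW r0
t=8 i10:ld ; RAW r1
t=9 i11+i12:mul+add ; pair

PAIRS = 3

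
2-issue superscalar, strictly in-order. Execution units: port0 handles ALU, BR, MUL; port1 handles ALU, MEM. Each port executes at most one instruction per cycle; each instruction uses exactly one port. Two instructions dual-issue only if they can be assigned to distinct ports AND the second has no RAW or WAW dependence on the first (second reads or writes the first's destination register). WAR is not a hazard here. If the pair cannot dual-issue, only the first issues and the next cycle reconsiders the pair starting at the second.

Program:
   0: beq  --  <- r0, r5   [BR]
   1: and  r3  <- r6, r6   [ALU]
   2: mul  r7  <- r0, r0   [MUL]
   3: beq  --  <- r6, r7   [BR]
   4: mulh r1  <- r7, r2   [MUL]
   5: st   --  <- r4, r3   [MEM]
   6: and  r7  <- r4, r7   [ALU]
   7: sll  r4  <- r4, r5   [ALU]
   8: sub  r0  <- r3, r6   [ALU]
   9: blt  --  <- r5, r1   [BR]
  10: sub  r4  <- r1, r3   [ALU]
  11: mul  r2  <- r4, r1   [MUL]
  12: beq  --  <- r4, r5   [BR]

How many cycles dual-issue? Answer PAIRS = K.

PAIRS = 4

t=0 i0&i1:beq.BR and.ALU ; pair
t=1 i2:mul.MUL ; no-port MUL/BR
t=2 i3:beq.BR ; no-port BR/MUL
t=3 i4&i5:mulh.MUL st.MEM ; pair
t=4 i6&i7:and.ALU sll.ALU ; pair
t=5 i8&i9:sub.ALU blt.BR ; pair
t=6 i10:sub.ALU ; RAW r4
t=7 i11:mul.MUL ; no-port MUL/BR
t=8 i12:beq.BR ; tail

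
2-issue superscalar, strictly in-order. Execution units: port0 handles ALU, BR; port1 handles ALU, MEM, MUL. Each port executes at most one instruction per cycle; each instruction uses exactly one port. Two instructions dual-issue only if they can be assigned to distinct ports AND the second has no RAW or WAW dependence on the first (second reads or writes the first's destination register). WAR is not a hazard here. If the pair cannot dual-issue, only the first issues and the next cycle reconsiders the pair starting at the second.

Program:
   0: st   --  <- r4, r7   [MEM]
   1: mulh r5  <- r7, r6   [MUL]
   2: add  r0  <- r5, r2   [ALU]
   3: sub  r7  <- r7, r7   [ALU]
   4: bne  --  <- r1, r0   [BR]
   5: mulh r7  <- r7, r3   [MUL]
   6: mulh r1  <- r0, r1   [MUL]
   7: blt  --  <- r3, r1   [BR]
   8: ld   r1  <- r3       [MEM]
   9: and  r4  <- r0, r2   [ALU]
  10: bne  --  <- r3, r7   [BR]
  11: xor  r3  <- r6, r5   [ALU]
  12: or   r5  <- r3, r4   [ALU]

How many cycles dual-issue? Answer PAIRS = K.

#0 head=0: st i0 no-port MEM/MUL
#1 head=1: mulh i1 RAW r5
#2 head=2: add/sub i2/i3 dual
#3 head=4: bne/mulh i4/i5 dual
#4 head=6: mulh i6 RAW r1
#5 head=7: blt/ld i7/i8 dual
#6 head=9: and/bne i9/i10 dual
#7 head=11: xor i11 RAW r3
#8 head=12: or i12 tail

PAIRS = 4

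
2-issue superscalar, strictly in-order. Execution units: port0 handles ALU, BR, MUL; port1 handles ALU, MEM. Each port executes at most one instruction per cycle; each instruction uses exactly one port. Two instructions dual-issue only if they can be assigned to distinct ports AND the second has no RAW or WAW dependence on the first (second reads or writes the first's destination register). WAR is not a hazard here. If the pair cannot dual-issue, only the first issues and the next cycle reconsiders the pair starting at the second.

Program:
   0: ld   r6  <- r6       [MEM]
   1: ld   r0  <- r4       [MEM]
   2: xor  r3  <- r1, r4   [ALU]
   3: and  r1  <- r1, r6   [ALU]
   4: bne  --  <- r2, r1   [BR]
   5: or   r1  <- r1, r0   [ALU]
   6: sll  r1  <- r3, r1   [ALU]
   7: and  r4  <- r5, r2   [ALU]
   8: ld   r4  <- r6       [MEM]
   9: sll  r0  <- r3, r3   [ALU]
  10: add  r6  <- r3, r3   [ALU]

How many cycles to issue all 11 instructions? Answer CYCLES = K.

CYCLES = 7

c0: i0 ld  no-port MEM/MEM
c1: i1&i2 ld xor  dual
c2: i3 and  RAW r1
c3: i4&i5 bne or  dual
c4: i6&i7 sll and  dual
c5: i8&i9 ld sll  dual
c6: i10 add  tail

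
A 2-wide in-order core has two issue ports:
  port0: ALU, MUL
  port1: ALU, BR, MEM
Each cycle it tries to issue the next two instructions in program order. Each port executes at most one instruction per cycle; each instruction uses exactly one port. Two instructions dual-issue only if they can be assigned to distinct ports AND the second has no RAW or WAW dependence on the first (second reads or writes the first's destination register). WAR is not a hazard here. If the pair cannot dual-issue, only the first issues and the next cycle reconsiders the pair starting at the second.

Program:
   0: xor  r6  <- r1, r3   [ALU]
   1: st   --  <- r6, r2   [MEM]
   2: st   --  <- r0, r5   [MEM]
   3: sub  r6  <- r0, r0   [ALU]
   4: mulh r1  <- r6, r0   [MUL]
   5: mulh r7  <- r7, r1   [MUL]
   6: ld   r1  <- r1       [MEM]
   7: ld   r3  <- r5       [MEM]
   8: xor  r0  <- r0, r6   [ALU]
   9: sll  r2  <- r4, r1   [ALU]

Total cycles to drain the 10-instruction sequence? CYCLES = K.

CYCLES = 7

  cy0 -> i0 (xor.ALU) RAW r6
  cy1 -> i1 (st.MEM) no-port MEM/MEM
  cy2 -> i2/i3 (st.MEM sub.ALU) pair
  cy3 -> i4 (mulh.MUL) no-port MUL/MUL
  cy4 -> i5/i6 (mulh.MUL ld.MEM) pair
  cy5 -> i7/i8 (ld.MEM xor.ALU) pair
  cy6 -> i9 (sll.ALU) tail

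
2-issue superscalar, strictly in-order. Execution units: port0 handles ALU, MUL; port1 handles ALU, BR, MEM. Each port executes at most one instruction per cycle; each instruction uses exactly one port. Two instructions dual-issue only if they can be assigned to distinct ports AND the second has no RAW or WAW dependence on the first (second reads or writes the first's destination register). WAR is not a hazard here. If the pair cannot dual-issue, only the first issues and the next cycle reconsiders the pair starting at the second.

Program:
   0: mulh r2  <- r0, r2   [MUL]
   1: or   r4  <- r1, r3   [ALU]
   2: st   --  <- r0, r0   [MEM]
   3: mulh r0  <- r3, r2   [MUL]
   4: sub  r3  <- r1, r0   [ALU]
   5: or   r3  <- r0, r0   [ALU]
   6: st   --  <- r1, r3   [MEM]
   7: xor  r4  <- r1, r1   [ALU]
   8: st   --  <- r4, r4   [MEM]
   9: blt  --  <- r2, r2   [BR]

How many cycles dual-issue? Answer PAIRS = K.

[0] i0&i1  mulh+or  -- pair
[1] i2&i3  st+mulh  -- pair
[2] i4  sub  -- WAW r3
[3] i5  or  -- RAW r3
[4] i6&i7  st+xor  -- pair
[5] i8  st  -- no-port MEM/BR
[6] i9  blt  -- tail

PAIRS = 3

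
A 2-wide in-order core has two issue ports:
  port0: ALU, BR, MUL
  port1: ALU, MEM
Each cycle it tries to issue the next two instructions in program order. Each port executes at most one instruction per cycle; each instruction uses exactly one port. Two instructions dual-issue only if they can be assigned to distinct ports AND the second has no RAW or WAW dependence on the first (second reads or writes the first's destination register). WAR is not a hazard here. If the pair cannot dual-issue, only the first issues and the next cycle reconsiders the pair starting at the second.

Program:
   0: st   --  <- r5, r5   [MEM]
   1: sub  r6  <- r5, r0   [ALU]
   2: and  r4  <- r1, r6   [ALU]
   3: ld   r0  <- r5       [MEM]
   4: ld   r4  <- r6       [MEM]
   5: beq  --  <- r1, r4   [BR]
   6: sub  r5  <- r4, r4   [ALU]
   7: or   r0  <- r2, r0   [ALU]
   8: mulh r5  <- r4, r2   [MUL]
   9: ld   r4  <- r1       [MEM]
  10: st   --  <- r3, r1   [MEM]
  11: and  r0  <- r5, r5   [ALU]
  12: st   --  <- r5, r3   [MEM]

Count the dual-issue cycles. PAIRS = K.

t=0 i0+i1:st sub ; dual
t=1 i2+i3:and ld ; dual
t=2 i4:ld ; RAW r4
t=3 i5+i6:beq sub ; dual
t=4 i7+i8:or mulh ; dual
t=5 i9:ld ; no-port MEM/MEM
t=6 i10+i11:st and ; dual
t=7 i12:st ; tail

PAIRS = 5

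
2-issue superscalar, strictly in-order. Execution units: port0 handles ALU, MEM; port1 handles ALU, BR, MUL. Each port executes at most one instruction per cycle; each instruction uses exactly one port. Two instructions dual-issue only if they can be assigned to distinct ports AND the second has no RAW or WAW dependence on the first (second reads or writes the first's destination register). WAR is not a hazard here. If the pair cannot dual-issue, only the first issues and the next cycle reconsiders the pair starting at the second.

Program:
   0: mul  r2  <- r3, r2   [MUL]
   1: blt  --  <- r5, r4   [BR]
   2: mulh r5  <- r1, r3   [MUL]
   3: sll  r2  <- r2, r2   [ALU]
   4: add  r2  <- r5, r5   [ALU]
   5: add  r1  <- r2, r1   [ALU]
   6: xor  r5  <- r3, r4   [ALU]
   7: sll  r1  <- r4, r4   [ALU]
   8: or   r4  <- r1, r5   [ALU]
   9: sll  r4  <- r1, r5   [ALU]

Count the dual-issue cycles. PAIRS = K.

#0 head=0: mul.MUL i0 no-port MUL/BR
#1 head=1: blt.BR i1 no-port BR/MUL
#2 head=2: mulh.MUL;sll.ALU i2+i3 dual
#3 head=4: add.ALU i4 RAW r2
#4 head=5: add.ALU;xor.ALU i5+i6 dual
#5 head=7: sll.ALU i7 RAW r1
#6 head=8: or.ALU i8 WAW r4
#7 head=9: sll.ALU i9 tail

PAIRS = 2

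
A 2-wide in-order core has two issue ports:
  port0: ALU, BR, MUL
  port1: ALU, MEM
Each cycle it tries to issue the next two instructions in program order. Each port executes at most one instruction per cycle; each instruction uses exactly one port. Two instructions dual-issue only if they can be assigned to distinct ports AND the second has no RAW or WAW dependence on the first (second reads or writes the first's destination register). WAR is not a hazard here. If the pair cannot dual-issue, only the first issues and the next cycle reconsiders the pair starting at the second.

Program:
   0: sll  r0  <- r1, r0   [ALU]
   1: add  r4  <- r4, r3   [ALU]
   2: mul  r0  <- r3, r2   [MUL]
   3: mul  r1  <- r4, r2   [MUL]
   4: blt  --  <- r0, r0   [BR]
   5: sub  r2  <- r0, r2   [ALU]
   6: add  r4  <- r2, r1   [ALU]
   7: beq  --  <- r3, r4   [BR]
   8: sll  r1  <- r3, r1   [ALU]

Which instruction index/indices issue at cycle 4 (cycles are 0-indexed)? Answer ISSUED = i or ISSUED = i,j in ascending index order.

#0 head=0: sll.ALU add.ALU i0&i1 pair
#1 head=2: mul.MUL i2 no-port MUL/MUL
#2 head=3: mul.MUL i3 no-port MUL/BR
#3 head=4: blt.BR sub.ALU i4&i5 pair
#4 head=6: add.ALU i6 RAW r4
#5 head=7: beq.BR sll.ALU i7&i8 pair

ISSUED = 6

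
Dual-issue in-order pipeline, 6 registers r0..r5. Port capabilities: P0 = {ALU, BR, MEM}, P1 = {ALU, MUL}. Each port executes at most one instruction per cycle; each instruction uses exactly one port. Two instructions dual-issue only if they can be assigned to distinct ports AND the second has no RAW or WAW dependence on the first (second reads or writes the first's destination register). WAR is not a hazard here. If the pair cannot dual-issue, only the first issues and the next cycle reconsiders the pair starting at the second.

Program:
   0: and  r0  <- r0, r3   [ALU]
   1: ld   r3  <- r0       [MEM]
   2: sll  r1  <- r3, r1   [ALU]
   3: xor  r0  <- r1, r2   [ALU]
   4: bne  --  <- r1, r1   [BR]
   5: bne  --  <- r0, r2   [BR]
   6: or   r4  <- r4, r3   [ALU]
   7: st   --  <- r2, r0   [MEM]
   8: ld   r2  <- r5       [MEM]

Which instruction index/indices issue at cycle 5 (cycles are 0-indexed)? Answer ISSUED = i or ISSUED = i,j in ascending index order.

ISSUED = 7

c0: i0 and  RAW r0
c1: i1 ld  RAW r3
c2: i2 sll  RAW r1
c3: i3/i4 xor;bne  pair
c4: i5/i6 bne;or  pair
c5: i7 st  no-port MEM/MEM
c6: i8 ld  tail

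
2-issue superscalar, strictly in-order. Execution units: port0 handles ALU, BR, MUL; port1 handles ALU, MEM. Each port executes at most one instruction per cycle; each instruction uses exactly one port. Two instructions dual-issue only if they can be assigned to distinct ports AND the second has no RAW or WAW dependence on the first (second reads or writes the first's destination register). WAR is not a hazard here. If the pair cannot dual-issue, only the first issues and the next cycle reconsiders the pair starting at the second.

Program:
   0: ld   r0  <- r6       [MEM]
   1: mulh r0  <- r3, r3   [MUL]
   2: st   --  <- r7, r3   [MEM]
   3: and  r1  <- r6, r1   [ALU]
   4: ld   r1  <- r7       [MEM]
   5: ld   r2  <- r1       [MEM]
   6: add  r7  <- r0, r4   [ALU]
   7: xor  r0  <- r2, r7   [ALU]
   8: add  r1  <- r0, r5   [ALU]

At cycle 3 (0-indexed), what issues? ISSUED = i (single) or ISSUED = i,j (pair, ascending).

ISSUED = 4

c0: i0 ld.MEM  WAW r0
c1: i1,i2 mulh.MUL st.MEM  dual
c2: i3 and.ALU  WAW r1
c3: i4 ld.MEM  no-port MEM/MEM
c4: i5,i6 ld.MEM add.ALU  dual
c5: i7 xor.ALU  RAW r0
c6: i8 add.ALU  tail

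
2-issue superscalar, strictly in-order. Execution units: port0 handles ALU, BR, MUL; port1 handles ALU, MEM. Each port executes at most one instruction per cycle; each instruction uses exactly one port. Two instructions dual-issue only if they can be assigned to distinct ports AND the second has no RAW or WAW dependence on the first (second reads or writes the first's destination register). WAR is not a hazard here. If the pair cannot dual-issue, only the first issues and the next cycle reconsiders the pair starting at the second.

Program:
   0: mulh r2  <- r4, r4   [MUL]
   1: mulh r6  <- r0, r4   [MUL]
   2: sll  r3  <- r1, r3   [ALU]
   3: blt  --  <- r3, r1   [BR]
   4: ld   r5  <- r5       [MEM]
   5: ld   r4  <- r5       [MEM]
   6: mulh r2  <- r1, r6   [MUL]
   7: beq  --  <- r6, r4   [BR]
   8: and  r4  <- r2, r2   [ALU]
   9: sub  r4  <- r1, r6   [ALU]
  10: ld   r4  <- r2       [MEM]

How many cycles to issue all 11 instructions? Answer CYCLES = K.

[0] i0  mulh  -- no-port MUL/MUL
[1] i1&i2  mulh;sll  -- dual
[2] i3&i4  blt;ld  -- dual
[3] i5&i6  ld;mulh  -- dual
[4] i7&i8  beq;and  -- dual
[5] i9  sub  -- WAW r4
[6] i10  ld  -- tail

CYCLES = 7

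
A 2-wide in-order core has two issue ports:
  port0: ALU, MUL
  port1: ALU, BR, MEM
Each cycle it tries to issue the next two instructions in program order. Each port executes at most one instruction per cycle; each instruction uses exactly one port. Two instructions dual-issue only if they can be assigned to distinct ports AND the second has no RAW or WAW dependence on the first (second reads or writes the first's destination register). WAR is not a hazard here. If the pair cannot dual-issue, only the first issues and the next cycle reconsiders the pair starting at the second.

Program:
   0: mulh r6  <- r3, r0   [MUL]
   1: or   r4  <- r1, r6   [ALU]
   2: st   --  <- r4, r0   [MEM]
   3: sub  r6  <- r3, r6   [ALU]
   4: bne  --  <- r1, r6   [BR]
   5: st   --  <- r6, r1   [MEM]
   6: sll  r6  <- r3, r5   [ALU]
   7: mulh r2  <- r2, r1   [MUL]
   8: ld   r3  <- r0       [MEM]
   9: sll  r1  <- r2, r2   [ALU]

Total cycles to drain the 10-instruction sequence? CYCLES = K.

CYCLES = 7

t=0 i0:mulh ; RAW r6
t=1 i1:or ; RAW r4
t=2 i2+i3:st/sub ; dual
t=3 i4:bne ; no-port BR/MEM
t=4 i5+i6:st/sll ; dual
t=5 i7+i8:mulh/ld ; dual
t=6 i9:sll ; tail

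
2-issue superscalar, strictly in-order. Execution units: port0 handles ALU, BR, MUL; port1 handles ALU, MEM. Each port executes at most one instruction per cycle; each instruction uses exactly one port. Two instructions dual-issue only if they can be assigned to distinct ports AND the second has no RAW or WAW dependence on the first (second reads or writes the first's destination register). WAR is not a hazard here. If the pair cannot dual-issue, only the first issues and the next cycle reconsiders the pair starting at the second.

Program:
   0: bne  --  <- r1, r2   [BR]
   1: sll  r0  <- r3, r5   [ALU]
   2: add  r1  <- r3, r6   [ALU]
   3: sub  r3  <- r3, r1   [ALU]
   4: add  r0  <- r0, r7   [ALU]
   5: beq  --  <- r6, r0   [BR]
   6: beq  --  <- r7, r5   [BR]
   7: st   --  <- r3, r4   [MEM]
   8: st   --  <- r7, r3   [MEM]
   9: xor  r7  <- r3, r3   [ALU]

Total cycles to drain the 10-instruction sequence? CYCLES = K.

CYCLES = 6

  cy0 -> i0/i1 (bne sll) 2-wide
  cy1 -> i2 (add) RAW r1
  cy2 -> i3/i4 (sub add) 2-wide
  cy3 -> i5 (beq) no-port BR/BR
  cy4 -> i6/i7 (beq st) 2-wide
  cy5 -> i8/i9 (st xor) 2-wide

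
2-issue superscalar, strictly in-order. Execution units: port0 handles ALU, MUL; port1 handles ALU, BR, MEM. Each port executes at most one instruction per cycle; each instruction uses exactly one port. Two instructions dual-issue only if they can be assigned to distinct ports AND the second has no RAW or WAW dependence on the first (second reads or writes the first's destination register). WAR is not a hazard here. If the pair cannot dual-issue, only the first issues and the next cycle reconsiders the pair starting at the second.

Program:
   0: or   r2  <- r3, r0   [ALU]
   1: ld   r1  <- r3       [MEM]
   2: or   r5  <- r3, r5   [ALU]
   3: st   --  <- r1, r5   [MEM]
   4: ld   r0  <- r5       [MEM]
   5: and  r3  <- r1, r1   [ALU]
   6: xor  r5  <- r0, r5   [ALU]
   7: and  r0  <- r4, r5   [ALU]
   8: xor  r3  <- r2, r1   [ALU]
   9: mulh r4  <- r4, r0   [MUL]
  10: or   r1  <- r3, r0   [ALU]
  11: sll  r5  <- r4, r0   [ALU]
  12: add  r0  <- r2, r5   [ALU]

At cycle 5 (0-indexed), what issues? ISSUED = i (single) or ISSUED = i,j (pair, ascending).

#0 head=0: or.ALU/ld.MEM i0&i1 dual
#1 head=2: or.ALU i2 RAW r5
#2 head=3: st.MEM i3 no-port MEM/MEM
#3 head=4: ld.MEM/and.ALU i4&i5 dual
#4 head=6: xor.ALU i6 RAW r5
#5 head=7: and.ALU/xor.ALU i7&i8 dual
#6 head=9: mulh.MUL/or.ALU i9&i10 dual
#7 head=11: sll.ALU i11 RAW r5
#8 head=12: add.ALU i12 tail

ISSUED = 7,8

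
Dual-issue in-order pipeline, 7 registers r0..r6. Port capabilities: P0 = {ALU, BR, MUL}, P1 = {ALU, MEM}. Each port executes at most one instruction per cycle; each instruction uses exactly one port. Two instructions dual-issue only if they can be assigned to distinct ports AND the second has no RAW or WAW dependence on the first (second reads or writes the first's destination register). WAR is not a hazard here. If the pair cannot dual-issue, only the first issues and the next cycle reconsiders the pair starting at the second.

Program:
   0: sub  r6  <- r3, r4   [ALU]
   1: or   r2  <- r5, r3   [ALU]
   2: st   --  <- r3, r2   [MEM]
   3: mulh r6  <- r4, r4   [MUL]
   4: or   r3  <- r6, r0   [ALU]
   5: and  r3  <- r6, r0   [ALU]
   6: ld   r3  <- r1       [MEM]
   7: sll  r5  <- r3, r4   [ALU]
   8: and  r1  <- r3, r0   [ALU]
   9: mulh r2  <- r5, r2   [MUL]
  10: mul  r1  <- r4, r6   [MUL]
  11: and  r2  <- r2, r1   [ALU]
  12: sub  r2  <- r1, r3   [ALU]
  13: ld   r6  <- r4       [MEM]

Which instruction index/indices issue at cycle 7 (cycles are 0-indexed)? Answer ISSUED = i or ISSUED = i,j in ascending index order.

  cy0 -> i0+i1 (sub/or) pair
  cy1 -> i2+i3 (st/mulh) pair
  cy2 -> i4 (or) WAW r3
  cy3 -> i5 (and) WAW r3
  cy4 -> i6 (ld) RAW r3
  cy5 -> i7+i8 (sll/and) pair
  cy6 -> i9 (mulh) no-port MUL/MUL
  cy7 -> i10 (mul) RAW r1
  cy8 -> i11 (and) WAW r2
  cy9 -> i12+i13 (sub/ld) pair

ISSUED = 10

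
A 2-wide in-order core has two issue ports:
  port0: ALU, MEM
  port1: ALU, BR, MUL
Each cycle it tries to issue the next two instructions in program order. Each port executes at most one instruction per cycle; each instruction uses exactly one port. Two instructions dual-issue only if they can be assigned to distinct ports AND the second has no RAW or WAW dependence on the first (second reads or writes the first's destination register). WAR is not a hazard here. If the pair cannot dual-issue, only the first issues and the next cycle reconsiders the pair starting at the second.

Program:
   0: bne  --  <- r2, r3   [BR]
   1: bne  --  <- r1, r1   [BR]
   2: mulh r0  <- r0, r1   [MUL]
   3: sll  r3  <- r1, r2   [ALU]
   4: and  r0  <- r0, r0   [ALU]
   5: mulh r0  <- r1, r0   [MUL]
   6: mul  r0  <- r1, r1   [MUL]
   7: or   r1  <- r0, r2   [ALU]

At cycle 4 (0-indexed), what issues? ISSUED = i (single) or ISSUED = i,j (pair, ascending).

ISSUED = 5

  cy0 -> i0 (bne) no-port BR/BR
  cy1 -> i1 (bne) no-port BR/MUL
  cy2 -> i2+i3 (mulh sll) dual
  cy3 -> i4 (and) RAW+WAW r0
  cy4 -> i5 (mulh) no-port MUL/MUL
  cy5 -> i6 (mul) RAW r0
  cy6 -> i7 (or) tail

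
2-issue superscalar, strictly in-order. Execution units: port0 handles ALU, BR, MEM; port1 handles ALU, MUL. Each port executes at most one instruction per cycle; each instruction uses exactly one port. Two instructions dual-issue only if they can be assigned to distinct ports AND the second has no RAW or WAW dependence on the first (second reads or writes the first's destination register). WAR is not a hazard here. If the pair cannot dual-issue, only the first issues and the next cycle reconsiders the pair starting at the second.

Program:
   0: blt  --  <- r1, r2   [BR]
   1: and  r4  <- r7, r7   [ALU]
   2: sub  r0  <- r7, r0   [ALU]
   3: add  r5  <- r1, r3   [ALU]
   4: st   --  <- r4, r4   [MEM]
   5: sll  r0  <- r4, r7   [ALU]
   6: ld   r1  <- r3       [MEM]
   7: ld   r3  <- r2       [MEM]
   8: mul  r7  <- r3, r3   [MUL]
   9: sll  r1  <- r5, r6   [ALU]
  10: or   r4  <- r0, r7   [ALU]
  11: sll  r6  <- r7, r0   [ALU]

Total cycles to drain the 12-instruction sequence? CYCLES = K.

c0: i0/i1 blt;and  dual
c1: i2/i3 sub;add  dual
c2: i4/i5 st;sll  dual
c3: i6 ld  no-port MEM/MEM
c4: i7 ld  RAW r3
c5: i8/i9 mul;sll  dual
c6: i10/i11 or;sll  dual

CYCLES = 7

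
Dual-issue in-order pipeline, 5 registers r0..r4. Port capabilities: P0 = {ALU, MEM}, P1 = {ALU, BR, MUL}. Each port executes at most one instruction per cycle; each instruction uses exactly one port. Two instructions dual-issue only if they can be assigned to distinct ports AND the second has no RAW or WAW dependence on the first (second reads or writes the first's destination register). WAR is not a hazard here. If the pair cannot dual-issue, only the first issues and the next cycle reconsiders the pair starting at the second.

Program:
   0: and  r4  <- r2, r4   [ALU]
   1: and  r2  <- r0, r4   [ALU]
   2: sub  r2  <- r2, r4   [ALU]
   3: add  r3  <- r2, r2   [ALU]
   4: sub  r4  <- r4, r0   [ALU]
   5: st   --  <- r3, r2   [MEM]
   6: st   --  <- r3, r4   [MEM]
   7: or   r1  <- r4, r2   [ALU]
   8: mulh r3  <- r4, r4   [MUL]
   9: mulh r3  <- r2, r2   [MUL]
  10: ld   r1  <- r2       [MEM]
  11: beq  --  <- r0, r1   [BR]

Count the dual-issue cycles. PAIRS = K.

0. and.ALU @i0  | RAW r4
1. and.ALU @i1  | RAW+WAW r2
2. sub.ALU @i2  | RAW r2
3. add.ALU/sub.ALU @i3,i4  | pair
4. st.MEM @i5  | no-port MEM/MEM
5. st.MEM/or.ALU @i6,i7  | pair
6. mulh.MUL @i8  | no-port MUL/MUL
7. mulh.MUL/ld.MEM @i9,i10  | pair
8. beq.BR @i11  | tail

PAIRS = 3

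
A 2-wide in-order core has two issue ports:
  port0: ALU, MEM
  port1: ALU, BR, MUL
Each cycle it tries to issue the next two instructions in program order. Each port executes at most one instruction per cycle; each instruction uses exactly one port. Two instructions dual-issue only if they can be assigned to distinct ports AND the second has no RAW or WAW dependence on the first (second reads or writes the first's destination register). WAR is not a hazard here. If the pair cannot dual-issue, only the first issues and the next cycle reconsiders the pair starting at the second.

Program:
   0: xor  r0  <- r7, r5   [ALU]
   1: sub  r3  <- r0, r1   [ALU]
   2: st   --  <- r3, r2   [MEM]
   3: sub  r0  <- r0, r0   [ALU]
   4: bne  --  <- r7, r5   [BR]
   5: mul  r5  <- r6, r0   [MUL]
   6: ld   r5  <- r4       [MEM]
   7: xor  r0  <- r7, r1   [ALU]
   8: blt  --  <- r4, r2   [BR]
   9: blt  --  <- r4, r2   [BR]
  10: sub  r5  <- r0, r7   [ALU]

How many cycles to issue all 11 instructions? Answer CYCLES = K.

c0: i0 xor  RAW r0
c1: i1 sub  RAW r3
c2: i2,i3 st+sub  pair
c3: i4 bne  no-port BR/MUL
c4: i5 mul  WAW r5
c5: i6,i7 ld+xor  pair
c6: i8 blt  no-port BR/BR
c7: i9,i10 blt+sub  pair

CYCLES = 8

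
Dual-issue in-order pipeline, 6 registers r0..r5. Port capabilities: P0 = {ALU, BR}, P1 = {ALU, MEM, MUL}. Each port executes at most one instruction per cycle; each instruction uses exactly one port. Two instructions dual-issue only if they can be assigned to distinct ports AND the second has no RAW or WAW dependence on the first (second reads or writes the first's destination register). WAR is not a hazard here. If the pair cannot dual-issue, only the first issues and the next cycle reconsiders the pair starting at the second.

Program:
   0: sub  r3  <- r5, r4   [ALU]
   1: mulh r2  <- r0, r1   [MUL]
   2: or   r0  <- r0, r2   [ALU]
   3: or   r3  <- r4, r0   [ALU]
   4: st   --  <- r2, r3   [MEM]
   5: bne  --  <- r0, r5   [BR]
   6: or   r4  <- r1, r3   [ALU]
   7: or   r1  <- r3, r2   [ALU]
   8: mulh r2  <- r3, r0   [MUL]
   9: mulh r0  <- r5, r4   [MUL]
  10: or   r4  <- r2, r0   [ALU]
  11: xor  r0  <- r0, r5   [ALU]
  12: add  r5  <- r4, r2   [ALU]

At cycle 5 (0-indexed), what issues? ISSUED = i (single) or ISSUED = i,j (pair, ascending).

[0] i0,i1  sub.ALU/mulh.MUL  -- dual
[1] i2  or.ALU  -- RAW r0
[2] i3  or.ALU  -- RAW r3
[3] i4,i5  st.MEM/bne.BR  -- dual
[4] i6,i7  or.ALU/or.ALU  -- dual
[5] i8  mulh.MUL  -- no-port MUL/MUL
[6] i9  mulh.MUL  -- RAW r0
[7] i10,i11  or.ALU/xor.ALU  -- dual
[8] i12  add.ALU  -- tail

ISSUED = 8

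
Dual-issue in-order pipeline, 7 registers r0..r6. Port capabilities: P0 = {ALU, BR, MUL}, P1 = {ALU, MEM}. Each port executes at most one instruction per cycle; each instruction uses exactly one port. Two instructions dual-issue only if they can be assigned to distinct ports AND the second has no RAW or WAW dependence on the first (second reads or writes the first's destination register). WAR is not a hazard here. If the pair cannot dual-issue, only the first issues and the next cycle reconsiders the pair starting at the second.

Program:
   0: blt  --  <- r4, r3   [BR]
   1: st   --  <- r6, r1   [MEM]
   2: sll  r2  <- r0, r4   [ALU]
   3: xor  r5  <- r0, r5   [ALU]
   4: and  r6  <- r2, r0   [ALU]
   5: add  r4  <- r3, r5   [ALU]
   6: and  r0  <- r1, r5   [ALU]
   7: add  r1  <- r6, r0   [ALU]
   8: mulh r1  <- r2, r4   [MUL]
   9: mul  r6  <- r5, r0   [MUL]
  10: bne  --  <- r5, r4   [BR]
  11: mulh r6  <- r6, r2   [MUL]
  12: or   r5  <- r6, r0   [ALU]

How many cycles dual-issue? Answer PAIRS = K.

t=0 i0/i1:blt.BR;st.MEM ; 2-wide
t=1 i2/i3:sll.ALU;xor.ALU ; 2-wide
t=2 i4/i5:and.ALU;add.ALU ; 2-wide
t=3 i6:and.ALU ; RAW r0
t=4 i7:add.ALU ; WAW r1
t=5 i8:mulh.MUL ; no-port MUL/MUL
t=6 i9:mul.MUL ; no-port MUL/BR
t=7 i10:bne.BR ; no-port BR/MUL
t=8 i11:mulh.MUL ; RAW r6
t=9 i12:or.ALU ; tail

PAIRS = 3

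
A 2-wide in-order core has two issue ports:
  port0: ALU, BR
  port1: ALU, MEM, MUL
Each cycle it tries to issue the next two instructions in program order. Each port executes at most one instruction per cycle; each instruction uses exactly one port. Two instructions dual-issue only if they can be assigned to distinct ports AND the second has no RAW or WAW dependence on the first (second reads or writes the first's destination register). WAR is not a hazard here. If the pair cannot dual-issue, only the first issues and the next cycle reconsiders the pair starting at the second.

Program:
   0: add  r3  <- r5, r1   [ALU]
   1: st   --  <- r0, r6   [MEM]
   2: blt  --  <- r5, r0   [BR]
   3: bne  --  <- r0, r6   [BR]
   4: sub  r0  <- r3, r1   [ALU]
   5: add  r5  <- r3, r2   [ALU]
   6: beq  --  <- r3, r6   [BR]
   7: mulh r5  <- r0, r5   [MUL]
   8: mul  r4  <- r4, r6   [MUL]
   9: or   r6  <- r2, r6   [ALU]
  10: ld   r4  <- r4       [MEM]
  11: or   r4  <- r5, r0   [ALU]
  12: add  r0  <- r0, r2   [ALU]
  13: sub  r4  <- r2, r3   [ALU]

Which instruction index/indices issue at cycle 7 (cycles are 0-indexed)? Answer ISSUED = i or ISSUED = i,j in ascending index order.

t=0 i0/i1:add/st ; dual
t=1 i2:blt ; no-port BR/BR
t=2 i3/i4:bne/sub ; dual
t=3 i5/i6:add/beq ; dual
t=4 i7:mulh ; no-port MUL/MUL
t=5 i8/i9:mul/or ; dual
t=6 i10:ld ; WAW r4
t=7 i11/i12:or/add ; dual
t=8 i13:sub ; tail

ISSUED = 11,12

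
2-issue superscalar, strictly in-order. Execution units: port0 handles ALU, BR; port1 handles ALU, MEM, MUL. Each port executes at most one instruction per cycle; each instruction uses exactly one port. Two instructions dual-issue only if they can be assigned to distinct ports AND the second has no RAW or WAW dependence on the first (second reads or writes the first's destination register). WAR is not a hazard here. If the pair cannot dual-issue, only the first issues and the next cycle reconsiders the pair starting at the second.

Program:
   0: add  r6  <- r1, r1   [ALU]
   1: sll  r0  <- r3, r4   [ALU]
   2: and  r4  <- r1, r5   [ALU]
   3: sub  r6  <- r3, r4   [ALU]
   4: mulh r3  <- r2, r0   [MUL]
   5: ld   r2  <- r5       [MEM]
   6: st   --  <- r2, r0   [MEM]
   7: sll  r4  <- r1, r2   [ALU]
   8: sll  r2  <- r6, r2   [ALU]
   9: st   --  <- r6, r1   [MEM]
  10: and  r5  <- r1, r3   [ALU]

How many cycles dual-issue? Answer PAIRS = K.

0. add;sll @i0&i1  | 2-wide
1. and @i2  | RAW r4
2. sub;mulh @i3&i4  | 2-wide
3. ld @i5  | no-port MEM/MEM
4. st;sll @i6&i7  | 2-wide
5. sll;st @i8&i9  | 2-wide
6. and @i10  | tail

PAIRS = 4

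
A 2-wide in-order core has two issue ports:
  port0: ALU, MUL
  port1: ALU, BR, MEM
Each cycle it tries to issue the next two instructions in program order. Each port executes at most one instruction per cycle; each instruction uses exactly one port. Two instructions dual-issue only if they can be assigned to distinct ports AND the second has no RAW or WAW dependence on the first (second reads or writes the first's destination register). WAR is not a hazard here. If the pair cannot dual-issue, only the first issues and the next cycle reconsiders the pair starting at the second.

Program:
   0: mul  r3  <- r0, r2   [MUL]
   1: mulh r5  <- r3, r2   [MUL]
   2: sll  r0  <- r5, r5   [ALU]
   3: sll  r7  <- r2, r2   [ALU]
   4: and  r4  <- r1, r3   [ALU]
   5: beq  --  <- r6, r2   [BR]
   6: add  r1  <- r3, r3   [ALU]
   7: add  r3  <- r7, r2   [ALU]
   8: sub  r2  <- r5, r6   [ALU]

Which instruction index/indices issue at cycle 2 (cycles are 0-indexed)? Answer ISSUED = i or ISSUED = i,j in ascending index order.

#0 head=0: mul.MUL i0 no-port MUL/MUL
#1 head=1: mulh.MUL i1 RAW r5
#2 head=2: sll.ALU;sll.ALU i2,i3 pair
#3 head=4: and.ALU;beq.BR i4,i5 pair
#4 head=6: add.ALU;add.ALU i6,i7 pair
#5 head=8: sub.ALU i8 tail

ISSUED = 2,3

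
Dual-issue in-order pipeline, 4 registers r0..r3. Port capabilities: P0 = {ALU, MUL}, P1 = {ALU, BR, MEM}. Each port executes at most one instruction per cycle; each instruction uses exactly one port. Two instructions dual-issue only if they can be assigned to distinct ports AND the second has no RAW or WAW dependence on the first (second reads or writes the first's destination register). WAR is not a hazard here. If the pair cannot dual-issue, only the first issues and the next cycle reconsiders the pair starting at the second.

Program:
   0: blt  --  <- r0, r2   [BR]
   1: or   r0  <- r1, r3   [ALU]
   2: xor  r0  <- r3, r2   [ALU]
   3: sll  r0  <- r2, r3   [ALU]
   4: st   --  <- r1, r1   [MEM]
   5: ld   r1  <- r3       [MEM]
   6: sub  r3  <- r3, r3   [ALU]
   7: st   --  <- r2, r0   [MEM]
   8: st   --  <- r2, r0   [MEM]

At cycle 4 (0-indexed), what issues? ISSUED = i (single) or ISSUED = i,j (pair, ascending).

ISSUED = 7

  cy0 -> i0+i1 (blt+or) dual
  cy1 -> i2 (xor) WAW r0
  cy2 -> i3+i4 (sll+st) dual
  cy3 -> i5+i6 (ld+sub) dual
  cy4 -> i7 (st) no-port MEM/MEM
  cy5 -> i8 (st) tail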